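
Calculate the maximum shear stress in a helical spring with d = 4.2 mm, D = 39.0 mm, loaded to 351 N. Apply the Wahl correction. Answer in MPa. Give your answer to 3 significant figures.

Spring index C = D/d = 39.0/4.2 = 9.2857
K_W = (4C−1)/(4C−4) + 0.615/C = 36.143/33.143 + 0.0662 = 1.1567
τ₀ = 8FD/(πd³) = 8·351·39.0/(π·4.2³) = 109512/232.75 = 470.5 MPa
τ_max = K·τ₀ = 1.1567 × 470.5 = 544.26 MPa

544 MPa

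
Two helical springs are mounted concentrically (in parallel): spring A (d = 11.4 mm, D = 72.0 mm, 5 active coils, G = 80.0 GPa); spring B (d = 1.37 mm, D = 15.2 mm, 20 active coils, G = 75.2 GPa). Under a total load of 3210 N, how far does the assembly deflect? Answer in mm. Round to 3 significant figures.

k_A = Gd⁴/(8D³N_a) = (80.0×10³)(11.4⁴)/(8·72.0³·5) = 90.501 N/mm
k_B = Gd⁴/(8D³N_a) = (75.2×10³)(1.37⁴)/(8·15.2³·20) = 0.47146 N/mm
Parallel: k_eq = 90.501 + 0.47146 = 90.972 N/mm
δ = F/k_eq = 3210/90.972 = 35.286 mm

35.3 mm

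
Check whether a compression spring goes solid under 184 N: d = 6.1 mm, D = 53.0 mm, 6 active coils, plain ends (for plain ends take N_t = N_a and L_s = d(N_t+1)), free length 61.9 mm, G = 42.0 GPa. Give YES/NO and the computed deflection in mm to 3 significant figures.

k = Gd⁴/(8D³N_a) = (42.0×10³)(6.1⁴)/(8·53.0³·6) = 8.1377 N/mm
N_t = 6; L_s = 6.1·7 = 42.7 mm; δ_solid = L₀ − L_s = 61.9 − 42.7 = 19.2 mm
δ = F/k = 184/8.1377 = 22.611 mm
δ ≥ δ_solid → spring goes solid

YES, δ = 22.6 mm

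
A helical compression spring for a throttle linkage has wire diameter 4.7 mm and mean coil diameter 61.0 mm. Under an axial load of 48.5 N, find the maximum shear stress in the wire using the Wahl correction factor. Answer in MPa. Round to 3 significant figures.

Spring index C = D/d = 61.0/4.7 = 12.9787
K_W = (4C−1)/(4C−4) + 0.615/C = 50.915/47.915 + 0.0474 = 1.1100
τ₀ = 8FD/(πd³) = 8·48.5·61.0/(π·4.7³) = 23668/326.17 = 72.563 MPa
τ_max = K·τ₀ = 1.1100 × 72.563 = 80.545 MPa

80.5 MPa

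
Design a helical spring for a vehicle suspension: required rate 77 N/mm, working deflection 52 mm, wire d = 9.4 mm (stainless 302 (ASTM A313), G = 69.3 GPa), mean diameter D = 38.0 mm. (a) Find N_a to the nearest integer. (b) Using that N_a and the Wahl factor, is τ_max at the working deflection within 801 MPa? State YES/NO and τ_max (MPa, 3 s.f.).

N_a = Gd⁴/(8D³k) = (69.3×10³)(9.4⁴)/(8·38.0³·77) = 16.01 → N_a = 16
Actual rate k = Gd⁴/(8D³·16) = 77.034 N/mm
Working load F = kδ = 77.034·52 = 4005.8 N
C = 38.0/9.4 = 4.0426; K_W = (4C−1)/(4C−4)+0.615/C = 1.3986
τ_max = K_W·8FD/(πd³) = 1.3986·466.69 = 652.73 MPa
τ_max ≤ 801 MPa → acceptable

(a) 16 coils; (b) YES, τ_max = 653 MPa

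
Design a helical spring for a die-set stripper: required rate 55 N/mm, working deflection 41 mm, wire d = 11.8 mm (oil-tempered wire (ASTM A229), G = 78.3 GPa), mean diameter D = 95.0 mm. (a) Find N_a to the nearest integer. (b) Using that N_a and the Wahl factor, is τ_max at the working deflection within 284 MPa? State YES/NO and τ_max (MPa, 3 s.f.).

N_a = Gd⁴/(8D³k) = (78.3×10³)(11.8⁴)/(8·95.0³·55) = 4.024 → N_a = 4
Actual rate k = Gd⁴/(8D³·4) = 55.331 N/mm
Working load F = kδ = 55.331·41 = 2268.6 N
C = 95.0/11.8 = 8.0508; K_W = (4C−1)/(4C−4)+0.615/C = 1.1828
τ_max = K_W·8FD/(πd³) = 1.1828·334.02 = 395.06 MPa
τ_max > 284 MPa → exceeds allowable

(a) 4 coils; (b) NO, τ_max = 395 MPa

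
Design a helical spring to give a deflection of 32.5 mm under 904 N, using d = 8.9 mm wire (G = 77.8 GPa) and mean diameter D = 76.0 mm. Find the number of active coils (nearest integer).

Required rate k = F/δ = 904/32.5 = 27.815 N/mm
N_a = Gd⁴/(8D³k) = (77.8×10³ × 8.9⁴)/(8 × 76.0³ × 27.815)
    = 4.88135e+08 / 9.76823e+07 = 4.997 → 5 coils

5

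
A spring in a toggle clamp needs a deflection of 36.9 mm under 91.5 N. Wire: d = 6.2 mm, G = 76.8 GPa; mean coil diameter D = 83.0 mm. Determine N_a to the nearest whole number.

Required rate k = F/δ = 91.5/36.9 = 2.4797 N/mm
N_a = Gd⁴/(8D³k) = (76.8×10³ × 6.2⁴)/(8 × 83.0³ × 2.4797)
    = 1.13482e+08 / 1.13428e+07 = 10 → 10 coils

10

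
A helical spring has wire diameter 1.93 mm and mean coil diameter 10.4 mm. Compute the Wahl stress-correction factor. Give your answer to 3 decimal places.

1.285

C = D/d = 10.4/1.93 = 5.3886
K_W = (4C−1)/(4C−4) + 0.615/C = 20.554/17.554 + 0.1141 = 1.2850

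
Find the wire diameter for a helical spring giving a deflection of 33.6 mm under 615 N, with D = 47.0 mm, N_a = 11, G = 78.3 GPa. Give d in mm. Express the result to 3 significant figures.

Required rate k = F/δ = 615/33.6 = 18.304 N/mm
d = (8D³N_a·k / G)^(1/4) = (8·47.0³·11·18.304 / (78.3×10³))^0.25
  = (2135.7)^0.25 = 6.7981 mm

6.80 mm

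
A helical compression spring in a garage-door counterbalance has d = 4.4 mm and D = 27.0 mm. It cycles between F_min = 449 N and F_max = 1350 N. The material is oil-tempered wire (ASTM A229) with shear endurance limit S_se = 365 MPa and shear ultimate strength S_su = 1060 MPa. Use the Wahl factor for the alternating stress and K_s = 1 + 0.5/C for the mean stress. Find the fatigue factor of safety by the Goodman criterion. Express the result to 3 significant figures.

0.504

C = D/d = 27.0/4.4 = 6.1364; K_W = (4C−1)/(4C−4)+0.615/C = 1.2462; K_s = 1+0.5/C = 1.0815
F_a = (F_max−F_min)/2 = 450.5 N; F_m = (F_max+F_min)/2 = 899.5 N
τ_a = K_W·8F_aD/(πd³) = 1.2462 × 363.61 = 453.15 MPa
τ_m = K_s·8F_mD/(πd³) = 1.0815 × 726.02 = 785.17 MPa
Goodman: 1/n_f = τ_a/S_se + τ_m/S_su = 453.15/365 + 785.17/1060 = 1.24151 + 0.74073 = 1.9822
n_f = 1/1.9822 = 0.5045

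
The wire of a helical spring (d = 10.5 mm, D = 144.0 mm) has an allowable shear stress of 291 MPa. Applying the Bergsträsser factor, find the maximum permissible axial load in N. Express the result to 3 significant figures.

838 N

C = D/d = 144.0/10.5 = 13.7143
K_B = (4C+2)/(4C−3) = 56.857/51.857 = 1.0964
τ_max = K·8FD/(πd³) → F_max = τ_allow·πd³/(8DK)
F_max = 291·π·10.5³/(8·144.0·1.0964) = 1.0583e+06/1263.1 = 837.88 N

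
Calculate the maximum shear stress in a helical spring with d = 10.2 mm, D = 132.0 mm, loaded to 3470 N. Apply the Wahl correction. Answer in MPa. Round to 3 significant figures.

1220 MPa

Spring index C = D/d = 132.0/10.2 = 12.9412
K_W = (4C−1)/(4C−4) + 0.615/C = 50.765/47.765 + 0.0475 = 1.1103
τ₀ = 8FD/(πd³) = 8·3470·132.0/(π·10.2³) = 3.66432e+06/3333.9 = 1099.1 MPa
τ_max = K·τ₀ = 1.1103 × 1099.1 = 1220.4 MPa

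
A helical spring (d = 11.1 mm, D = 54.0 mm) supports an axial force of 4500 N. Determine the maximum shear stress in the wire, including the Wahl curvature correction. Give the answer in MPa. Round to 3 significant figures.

Spring index C = D/d = 54.0/11.1 = 4.8649
K_W = (4C−1)/(4C−4) + 0.615/C = 18.459/15.459 + 0.1264 = 1.3205
τ₀ = 8FD/(πd³) = 8·4500·54.0/(π·11.1³) = 1.944e+06/4296.5 = 452.46 MPa
τ_max = K·τ₀ = 1.3205 × 452.46 = 597.46 MPa

597 MPa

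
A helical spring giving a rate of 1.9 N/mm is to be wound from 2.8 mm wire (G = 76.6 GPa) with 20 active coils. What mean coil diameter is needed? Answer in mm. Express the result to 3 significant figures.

24.9 mm

D = (Gd⁴/(8N_a·k))^(1/3) = (76.6×10³·2.8⁴/(8·20·1.9))^(1/3)
  = (15487.7)^(1/3) = 24.9266 mm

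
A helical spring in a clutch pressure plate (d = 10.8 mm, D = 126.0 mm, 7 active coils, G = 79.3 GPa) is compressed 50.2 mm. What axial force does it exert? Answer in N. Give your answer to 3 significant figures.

k = Gd⁴/(8D³N_a) = (79.3×10³)(10.8⁴)/(8·126.0³·7) = 9.6309 N/mm
F = k·δ = 9.6309 × 50.2 = 483.47 N

483 N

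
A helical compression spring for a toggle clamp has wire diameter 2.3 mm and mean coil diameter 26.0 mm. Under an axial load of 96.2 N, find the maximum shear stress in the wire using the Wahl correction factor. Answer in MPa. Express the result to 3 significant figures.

Spring index C = D/d = 26.0/2.3 = 11.3043
K_W = (4C−1)/(4C−4) + 0.615/C = 44.217/41.217 + 0.0544 = 1.1272
τ₀ = 8FD/(πd³) = 8·96.2·26.0/(π·2.3³) = 20009.6/38.224 = 523.49 MPa
τ_max = K·τ₀ = 1.1272 × 523.49 = 590.07 MPa

590 MPa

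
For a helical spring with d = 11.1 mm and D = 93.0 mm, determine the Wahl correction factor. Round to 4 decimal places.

C = D/d = 93.0/11.1 = 8.3784
K_W = (4C−1)/(4C−4) + 0.615/C = 32.514/29.514 + 0.0734 = 1.1751

1.1751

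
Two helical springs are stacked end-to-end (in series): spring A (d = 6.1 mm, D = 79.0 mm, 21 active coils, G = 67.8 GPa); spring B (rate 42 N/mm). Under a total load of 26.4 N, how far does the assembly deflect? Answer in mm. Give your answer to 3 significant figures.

23.9 mm

k_A = Gd⁴/(8D³N_a) = (67.8×10³)(6.1⁴)/(8·79.0³·21) = 1.1333 N/mm
Series: 1/k_eq = 1/1.1333 + 1/42 = 0.90616; k_eq = 1.1036 N/mm
δ = F/k_eq = 26.4/1.1036 = 23.923 mm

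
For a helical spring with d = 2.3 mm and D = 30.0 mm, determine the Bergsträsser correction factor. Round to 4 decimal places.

1.1017

C = D/d = 30.0/2.3 = 13.0435
K_B = (4C+2)/(4C−3) = 54.174/49.174 = 1.1017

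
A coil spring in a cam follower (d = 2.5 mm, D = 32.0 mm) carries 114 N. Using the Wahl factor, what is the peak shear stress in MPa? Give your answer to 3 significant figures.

Spring index C = D/d = 32.0/2.5 = 12.8000
K_W = (4C−1)/(4C−4) + 0.615/C = 50.200/47.200 + 0.0480 = 1.1116
τ₀ = 8FD/(πd³) = 8·114·32.0/(π·2.5³) = 29184/49.087 = 594.53 MPa
τ_max = K·τ₀ = 1.1116 × 594.53 = 660.88 MPa

661 MPa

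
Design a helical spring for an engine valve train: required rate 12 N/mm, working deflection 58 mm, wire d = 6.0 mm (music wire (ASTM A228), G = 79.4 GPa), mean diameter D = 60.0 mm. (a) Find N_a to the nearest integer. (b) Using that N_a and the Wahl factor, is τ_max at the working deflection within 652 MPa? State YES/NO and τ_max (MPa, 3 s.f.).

N_a = Gd⁴/(8D³k) = (79.4×10³)(6.0⁴)/(8·60.0³·12) = 4.963 → N_a = 5
Actual rate k = Gd⁴/(8D³·5) = 11.91 N/mm
Working load F = kδ = 11.91·58 = 690.78 N
C = 60.0/6.0 = 10.0000; K_W = (4C−1)/(4C−4)+0.615/C = 1.1448
τ_max = K_W·8FD/(πd³) = 1.1448·488.63 = 559.4 MPa
τ_max ≤ 652 MPa → acceptable

(a) 5 coils; (b) YES, τ_max = 559 MPa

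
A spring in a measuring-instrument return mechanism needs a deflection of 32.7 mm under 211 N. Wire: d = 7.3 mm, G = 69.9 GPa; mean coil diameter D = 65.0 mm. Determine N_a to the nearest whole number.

Required rate k = F/δ = 211/32.7 = 6.4526 N/mm
N_a = Gd⁴/(8D³k) = (69.9×10³ × 7.3⁴)/(8 × 65.0³ × 6.4526)
    = 1.98504e+08 / 1.41764e+07 = 14 → 14 coils

14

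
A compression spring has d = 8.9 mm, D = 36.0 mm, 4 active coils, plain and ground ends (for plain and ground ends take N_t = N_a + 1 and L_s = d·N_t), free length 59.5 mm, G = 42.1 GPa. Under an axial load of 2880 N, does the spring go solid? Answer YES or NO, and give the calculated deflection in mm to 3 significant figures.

YES, δ = 16.3 mm

k = Gd⁴/(8D³N_a) = (42.1×10³)(8.9⁴)/(8·36.0³·4) = 176.92 N/mm
N_t = 5; L_s = 8.9·5 = 44.5 mm; δ_solid = L₀ − L_s = 59.5 − 44.5 = 15 mm
δ = F/k = 2880/176.92 = 16.278 mm
δ ≥ δ_solid → spring goes solid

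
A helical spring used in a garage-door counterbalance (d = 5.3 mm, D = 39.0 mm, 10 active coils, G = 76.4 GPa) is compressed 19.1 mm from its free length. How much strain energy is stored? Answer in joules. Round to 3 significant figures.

k = Gd⁴/(8D³N_a) = (76.4×10³)(5.3⁴)/(8·39.0³·10) = 12.703 N/mm
U = ½kδ² = 0.5 × 12.703 × 19.1² = 2317.1 N·mm = 2.3171 J

2.32 J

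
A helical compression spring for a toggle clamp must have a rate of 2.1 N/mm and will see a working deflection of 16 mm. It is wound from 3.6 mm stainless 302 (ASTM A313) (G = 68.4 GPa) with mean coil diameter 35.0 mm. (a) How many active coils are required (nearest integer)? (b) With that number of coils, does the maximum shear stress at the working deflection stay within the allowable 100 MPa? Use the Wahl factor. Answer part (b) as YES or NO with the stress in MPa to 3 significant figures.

N_a = Gd⁴/(8D³k) = (68.4×10³)(3.6⁴)/(8·35.0³·2.1) = 15.95 → N_a = 16
Actual rate k = Gd⁴/(8D³·16) = 2.0934 N/mm
Working load F = kδ = 2.0934·16 = 33.494 N
C = 35.0/3.6 = 9.7222; K_W = (4C−1)/(4C−4)+0.615/C = 1.1492
τ_max = K_W·8FD/(πd³) = 1.1492·63.984 = 73.533 MPa
τ_max ≤ 100 MPa → acceptable

(a) 16 coils; (b) YES, τ_max = 73.5 MPa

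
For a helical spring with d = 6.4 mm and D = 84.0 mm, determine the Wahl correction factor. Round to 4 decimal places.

1.1087

C = D/d = 84.0/6.4 = 13.1250
K_W = (4C−1)/(4C−4) + 0.615/C = 51.500/48.500 + 0.0469 = 1.1087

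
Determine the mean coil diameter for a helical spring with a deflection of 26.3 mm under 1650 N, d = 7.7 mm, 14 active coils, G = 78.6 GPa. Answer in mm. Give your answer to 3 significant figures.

34.0 mm

Required rate k = F/δ = 1650/26.3 = 62.738 N/mm
D = (Gd⁴/(8N_a·k))^(1/3) = (78.6×10³·7.7⁴/(8·14·62.738))^(1/3)
  = (39322.3)^(1/3) = 34.0053 mm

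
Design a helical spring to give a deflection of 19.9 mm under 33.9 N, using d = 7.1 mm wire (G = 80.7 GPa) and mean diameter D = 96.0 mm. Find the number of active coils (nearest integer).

17

Required rate k = F/δ = 33.9/19.9 = 1.7035 N/mm
N_a = Gd⁴/(8D³k) = (80.7×10³ × 7.1⁴)/(8 × 96.0³ × 1.7035)
    = 2.05072e+08 / 1.20573e+07 = 17.01 → 17 coils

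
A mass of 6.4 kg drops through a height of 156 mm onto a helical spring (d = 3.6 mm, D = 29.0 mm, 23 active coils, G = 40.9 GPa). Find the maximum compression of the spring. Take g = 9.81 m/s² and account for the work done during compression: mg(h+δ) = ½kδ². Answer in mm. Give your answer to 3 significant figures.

161 mm

k = Gd⁴/(8D³N_a) = (40.9×10³)(3.6⁴)/(8·29.0³·23) = 1.5308 N/mm
W = mg = 6.4 × 9.81 = 62.784 N
½kδ² − Wδ − Wh = 0 → δ = (W + √(W² + 2kWh))/k
δ = (62.784 + √(3941.8 + 29986.5))/1.5308 = (62.784 + 184.2)/1.5308 = 161.34 mm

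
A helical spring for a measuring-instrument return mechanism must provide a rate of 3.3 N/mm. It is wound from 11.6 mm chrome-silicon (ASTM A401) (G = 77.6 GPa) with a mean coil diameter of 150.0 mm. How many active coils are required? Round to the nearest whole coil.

N_a = Gd⁴/(8D³k) = (77.6×10³ × 11.6⁴)/(8 × 150.0³ × 3.3)
    = 1.40506e+09 / 8.91e+07 = 15.77 → 16 coils

16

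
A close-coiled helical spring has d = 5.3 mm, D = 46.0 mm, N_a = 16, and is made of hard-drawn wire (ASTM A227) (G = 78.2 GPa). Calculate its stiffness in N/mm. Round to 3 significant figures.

4.95 N/mm

k = Gd⁴/(8D³N_a) = (78.2×10³ × 5.3⁴) / (8 × 46.0³ × 16)
  = 6.17036e+07 / 1.2459e+07 = 4.9525 N/mm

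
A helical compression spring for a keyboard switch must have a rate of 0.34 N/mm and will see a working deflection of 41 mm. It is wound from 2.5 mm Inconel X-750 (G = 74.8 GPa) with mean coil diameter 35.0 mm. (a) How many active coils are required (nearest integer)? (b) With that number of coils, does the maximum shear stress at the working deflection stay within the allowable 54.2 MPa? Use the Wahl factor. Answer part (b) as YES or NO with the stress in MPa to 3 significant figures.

(a) 25 coils; (b) NO, τ_max = 87.8 MPa

N_a = Gd⁴/(8D³k) = (74.8×10³)(2.5⁴)/(8·35.0³·0.34) = 25.05 → N_a = 25
Actual rate k = Gd⁴/(8D³·25) = 0.34074 N/mm
Working load F = kδ = 0.34074·41 = 13.97 N
C = 35.0/2.5 = 14.0000; K_W = (4C−1)/(4C−4)+0.615/C = 1.1016
τ_max = K_W·8FD/(πd³) = 1.1016·79.689 = 87.787 MPa
τ_max > 54.2 MPa → exceeds allowable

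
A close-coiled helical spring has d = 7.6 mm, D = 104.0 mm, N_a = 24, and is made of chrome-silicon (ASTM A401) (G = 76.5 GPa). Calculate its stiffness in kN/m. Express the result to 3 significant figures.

k = Gd⁴/(8D³N_a) = (76.5×10³ × 7.6⁴) / (8 × 104.0³ × 24)
  = 2.55221e+08 / 2.15974e+08 = 1.1817 N/mm

1.18 kN/m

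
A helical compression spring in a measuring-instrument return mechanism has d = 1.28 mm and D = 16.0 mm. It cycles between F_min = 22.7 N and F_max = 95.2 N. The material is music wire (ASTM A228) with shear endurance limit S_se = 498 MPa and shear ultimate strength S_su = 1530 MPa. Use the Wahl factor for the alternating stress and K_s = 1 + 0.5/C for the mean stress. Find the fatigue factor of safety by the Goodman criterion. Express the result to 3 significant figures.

C = D/d = 16.0/1.28 = 12.5000; K_W = (4C−1)/(4C−4)+0.615/C = 1.1144; K_s = 1+0.5/C = 1.0400
F_a = (F_max−F_min)/2 = 36.25 N; F_m = (F_max+F_min)/2 = 58.95 N
τ_a = K_W·8F_aD/(πd³) = 1.1144 × 704.27 = 784.85 MPa
τ_m = K_s·8F_mD/(πd³) = 1.0400 × 1145.3 = 1191.1 MPa
Goodman: 1/n_f = τ_a/S_se + τ_m/S_su = 784.85/498 + 1191.1/1530 = 1.57600 + 0.77850 = 2.3545
n_f = 1/2.3545 = 0.4247

0.425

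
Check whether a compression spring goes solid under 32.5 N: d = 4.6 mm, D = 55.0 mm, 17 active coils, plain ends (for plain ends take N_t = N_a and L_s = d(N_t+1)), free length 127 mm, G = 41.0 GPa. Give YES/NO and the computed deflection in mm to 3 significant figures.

NO, δ = 40.1 mm

k = Gd⁴/(8D³N_a) = (41.0×10³)(4.6⁴)/(8·55.0³·17) = 0.81131 N/mm
N_t = 17; L_s = 4.6·18 = 82.8 mm; δ_solid = L₀ − L_s = 127 − 82.8 = 44.2 mm
δ = F/k = 32.5/0.81131 = 40.059 mm
δ < δ_solid → spring does not go solid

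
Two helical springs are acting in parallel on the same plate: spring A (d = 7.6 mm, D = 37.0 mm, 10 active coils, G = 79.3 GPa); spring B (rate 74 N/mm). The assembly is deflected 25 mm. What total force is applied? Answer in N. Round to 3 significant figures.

k_A = Gd⁴/(8D³N_a) = (79.3×10³)(7.6⁴)/(8·37.0³·10) = 65.288 N/mm
Parallel: k_eq = 65.288 + 74 = 139.29 N/mm
F = k_eq·δ = 139.29·25 = 3482.2 N

3480 N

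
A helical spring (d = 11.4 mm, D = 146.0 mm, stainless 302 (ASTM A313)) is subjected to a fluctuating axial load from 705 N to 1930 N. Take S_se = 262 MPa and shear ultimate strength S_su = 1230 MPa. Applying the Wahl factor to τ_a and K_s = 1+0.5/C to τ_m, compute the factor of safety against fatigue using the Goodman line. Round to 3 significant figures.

1.07

C = D/d = 146.0/11.4 = 12.8070; K_W = (4C−1)/(4C−4)+0.615/C = 1.1115; K_s = 1+0.5/C = 1.0390
F_a = (F_max−F_min)/2 = 612.5 N; F_m = (F_max+F_min)/2 = 1317.5 N
τ_a = K_W·8F_aD/(πd³) = 1.1115 × 153.7 = 170.85 MPa
τ_m = K_s·8F_mD/(πd³) = 1.0390 × 330.62 = 343.53 MPa
Goodman: 1/n_f = τ_a/S_se + τ_m/S_su = 170.85/262 + 343.53/1230 = 0.65209 + 0.27929 = 0.93138
n_f = 1/0.93138 = 1.074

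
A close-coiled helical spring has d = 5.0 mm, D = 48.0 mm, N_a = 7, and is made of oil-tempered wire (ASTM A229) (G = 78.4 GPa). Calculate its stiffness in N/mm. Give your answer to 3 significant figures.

k = Gd⁴/(8D³N_a) = (78.4×10³ × 5.0⁴) / (8 × 48.0³ × 7)
  = 4.9e+07 / 6.19315e+06 = 7.912 N/mm

7.91 N/mm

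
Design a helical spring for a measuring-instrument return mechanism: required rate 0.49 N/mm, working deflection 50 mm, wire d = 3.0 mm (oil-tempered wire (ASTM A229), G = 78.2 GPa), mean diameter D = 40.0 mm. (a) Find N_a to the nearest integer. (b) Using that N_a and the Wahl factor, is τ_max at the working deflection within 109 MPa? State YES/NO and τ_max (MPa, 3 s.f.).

N_a = Gd⁴/(8D³k) = (78.2×10³)(3.0⁴)/(8·40.0³·0.49) = 25.25 → N_a = 25
Actual rate k = Gd⁴/(8D³·25) = 0.49486 N/mm
Working load F = kδ = 0.49486·50 = 24.743 N
C = 40.0/3.0 = 13.3333; K_W = (4C−1)/(4C−4)+0.615/C = 1.1069
τ_max = K_W·8FD/(πd³) = 1.1069·93.344 = 103.33 MPa
τ_max ≤ 109 MPa → acceptable

(a) 25 coils; (b) YES, τ_max = 103 MPa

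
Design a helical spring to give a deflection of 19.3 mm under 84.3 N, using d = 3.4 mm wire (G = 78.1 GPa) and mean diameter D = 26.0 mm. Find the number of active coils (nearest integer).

17

Required rate k = F/δ = 84.3/19.3 = 4.3679 N/mm
N_a = Gd⁴/(8D³k) = (78.1×10³ × 3.4⁴)/(8 × 26.0³ × 4.3679)
    = 1.04368e+07 / 614158 = 16.99 → 17 coils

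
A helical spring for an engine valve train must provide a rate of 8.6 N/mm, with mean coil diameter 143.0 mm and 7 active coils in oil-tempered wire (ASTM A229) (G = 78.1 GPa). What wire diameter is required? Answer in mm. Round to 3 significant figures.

d = (8D³N_a·k / G)^(1/4) = (8·143.0³·7·8.6 / (78.1×10³))^0.25
  = (18032)^0.25 = 11.5881 mm

11.6 mm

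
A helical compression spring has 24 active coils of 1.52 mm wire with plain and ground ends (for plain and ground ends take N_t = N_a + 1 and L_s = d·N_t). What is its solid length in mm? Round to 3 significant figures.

38.0 mm

plain and ground ends: N_t = N_a + 1 = 24 + 1 = 25
L_s = d·N_t = 1.52 × 25 = 38 mm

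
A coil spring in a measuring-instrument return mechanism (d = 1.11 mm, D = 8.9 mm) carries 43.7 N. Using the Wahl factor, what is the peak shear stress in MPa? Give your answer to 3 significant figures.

857 MPa

Spring index C = D/d = 8.9/1.11 = 8.0180
K_W = (4C−1)/(4C−4) + 0.615/C = 31.072/28.072 + 0.0767 = 1.1836
τ₀ = 8FD/(πd³) = 8·43.7·8.9/(π·1.11³) = 3111.44/4.2965 = 724.17 MPa
τ_max = K·τ₀ = 1.1836 × 724.17 = 857.11 MPa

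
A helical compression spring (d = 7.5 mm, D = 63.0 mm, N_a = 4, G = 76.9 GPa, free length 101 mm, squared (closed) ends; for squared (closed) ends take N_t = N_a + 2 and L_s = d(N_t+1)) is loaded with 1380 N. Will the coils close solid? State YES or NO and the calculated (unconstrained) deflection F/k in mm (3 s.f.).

k = Gd⁴/(8D³N_a) = (76.9×10³)(7.5⁴)/(8·63.0³·4) = 30.409 N/mm
N_t = 6; L_s = 7.5·7 = 52.5 mm; δ_solid = L₀ − L_s = 101 − 52.5 = 48.5 mm
δ = F/k = 1380/30.409 = 45.382 mm
δ < δ_solid → spring does not go solid

NO, δ = 45.4 mm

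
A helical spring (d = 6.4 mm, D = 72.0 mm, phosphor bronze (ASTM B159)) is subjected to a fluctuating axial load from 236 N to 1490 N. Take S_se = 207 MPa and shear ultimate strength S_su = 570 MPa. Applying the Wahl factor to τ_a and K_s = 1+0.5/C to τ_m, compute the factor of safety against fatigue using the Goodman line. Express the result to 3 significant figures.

C = D/d = 72.0/6.4 = 11.2500; K_W = (4C−1)/(4C−4)+0.615/C = 1.1278; K_s = 1+0.5/C = 1.0444
F_a = (F_max−F_min)/2 = 627 N; F_m = (F_max+F_min)/2 = 863 N
τ_a = K_W·8F_aD/(πd³) = 1.1278 × 438.53 = 494.59 MPa
τ_m = K_s·8F_mD/(πd³) = 1.0444 × 603.59 = 630.42 MPa
Goodman: 1/n_f = τ_a/S_se + τ_m/S_su = 494.59/207 + 630.42/570 = 2.38933 + 1.10600 = 3.4953
n_f = 1/3.4953 = 0.2861

0.286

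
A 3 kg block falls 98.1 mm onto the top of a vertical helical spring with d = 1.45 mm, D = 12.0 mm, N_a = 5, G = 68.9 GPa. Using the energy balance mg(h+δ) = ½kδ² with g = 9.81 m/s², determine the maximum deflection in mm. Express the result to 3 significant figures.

43.5 mm

k = Gd⁴/(8D³N_a) = (68.9×10³)(1.45⁴)/(8·12.0³·5) = 4.4064 N/mm
W = mg = 3 × 9.81 = 29.43 N
½kδ² − Wδ − Wh = 0 → δ = (W + √(W² + 2kWh))/k
δ = (29.43 + √(866.12 + 25443.5))/4.4064 = (29.43 + 162.2)/4.4064 = 43.489 mm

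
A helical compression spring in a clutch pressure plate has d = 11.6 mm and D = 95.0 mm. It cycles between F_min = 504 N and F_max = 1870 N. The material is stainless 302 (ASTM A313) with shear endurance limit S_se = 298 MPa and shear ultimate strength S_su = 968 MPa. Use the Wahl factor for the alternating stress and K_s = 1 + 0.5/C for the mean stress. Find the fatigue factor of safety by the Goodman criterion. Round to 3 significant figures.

C = D/d = 95.0/11.6 = 8.1897; K_W = (4C−1)/(4C−4)+0.615/C = 1.1794; K_s = 1+0.5/C = 1.0611
F_a = (F_max−F_min)/2 = 683 N; F_m = (F_max+F_min)/2 = 1187 N
τ_a = K_W·8F_aD/(πd³) = 1.1794 × 105.85 = 124.85 MPa
τ_m = K_s·8F_mD/(πd³) = 1.0611 × 183.97 = 195.2 MPa
Goodman: 1/n_f = τ_a/S_se + τ_m/S_su = 124.85/298 + 195.2/968 = 0.41895 + 0.20165 = 0.6206
n_f = 1/0.6206 = 1.611

1.61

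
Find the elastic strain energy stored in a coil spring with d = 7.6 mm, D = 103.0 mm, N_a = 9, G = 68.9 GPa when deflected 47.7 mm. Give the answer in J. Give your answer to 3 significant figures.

k = Gd⁴/(8D³N_a) = (68.9×10³)(7.6⁴)/(8·103.0³·9) = 2.9217 N/mm
U = ½kδ² = 0.5 × 2.9217 × 47.7² = 3323.8 N·mm = 3.3238 J

3.32 J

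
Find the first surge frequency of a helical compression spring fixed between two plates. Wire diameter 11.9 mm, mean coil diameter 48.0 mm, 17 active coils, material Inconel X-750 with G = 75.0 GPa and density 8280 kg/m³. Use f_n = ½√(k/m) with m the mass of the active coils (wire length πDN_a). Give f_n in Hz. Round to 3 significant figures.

103 Hz

k = Gd⁴/(8D³N_a) = (75.0×10³)(11.9⁴)/(8·48.0³·17) = 99.997 N/mm = 99997 N/m
Wire length L = πDN_a = π·48.0·17 = 2563.5 mm
m = ρ·(πd²/4)·L = 8280 × 111.22×10⁻⁶ m² × 2.5635 m = 2.3608 kg
f_n = ½√(k/m) = 0.5·√(99997/2.3608) = 0.5·√(42358) = 102.9 Hz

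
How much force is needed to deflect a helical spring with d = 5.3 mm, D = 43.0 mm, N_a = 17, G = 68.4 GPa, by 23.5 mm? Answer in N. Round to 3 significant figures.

117 N

k = Gd⁴/(8D³N_a) = (68.4×10³)(5.3⁴)/(8·43.0³·17) = 4.9913 N/mm
F = k·δ = 4.9913 × 23.5 = 117.3 N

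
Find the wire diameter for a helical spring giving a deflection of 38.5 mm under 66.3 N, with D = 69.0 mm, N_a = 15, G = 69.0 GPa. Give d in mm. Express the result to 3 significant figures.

5.60 mm

Required rate k = F/δ = 66.3/38.5 = 1.7221 N/mm
d = (8D³N_a·k / G)^(1/4) = (8·69.0³·15·1.7221 / (69.0×10³))^0.25
  = (983.86)^0.25 = 5.6006 mm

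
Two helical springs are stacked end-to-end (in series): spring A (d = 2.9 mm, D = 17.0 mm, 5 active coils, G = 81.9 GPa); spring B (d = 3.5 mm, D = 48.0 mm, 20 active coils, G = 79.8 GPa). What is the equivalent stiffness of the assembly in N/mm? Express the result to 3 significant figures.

k_A = Gd⁴/(8D³N_a) = (81.9×10³)(2.9⁴)/(8·17.0³·5) = 29.476 N/mm
k_B = Gd⁴/(8D³N_a) = (79.8×10³)(3.5⁴)/(8·48.0³·20) = 0.67675 N/mm
Series: 1/k_eq = 1/29.476 + 1/0.67675 = 1.5116; k_eq = 0.66157 N/mm

0.662 N/mm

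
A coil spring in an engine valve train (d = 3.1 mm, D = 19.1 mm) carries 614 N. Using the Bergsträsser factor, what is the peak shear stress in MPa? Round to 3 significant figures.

1230 MPa

Spring index C = D/d = 19.1/3.1 = 6.1613
K_B = (4C+2)/(4C−3) = 26.645/21.645 = 1.2310
τ₀ = 8FD/(πd³) = 8·614·19.1/(π·3.1³) = 93819.2/93.591 = 1002.4 MPa
τ_max = K·τ₀ = 1.2310 × 1002.4 = 1234 MPa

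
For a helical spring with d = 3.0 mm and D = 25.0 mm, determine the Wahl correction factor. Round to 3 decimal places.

1.176

C = D/d = 25.0/3.0 = 8.3333
K_W = (4C−1)/(4C−4) + 0.615/C = 32.333/29.333 + 0.0738 = 1.1761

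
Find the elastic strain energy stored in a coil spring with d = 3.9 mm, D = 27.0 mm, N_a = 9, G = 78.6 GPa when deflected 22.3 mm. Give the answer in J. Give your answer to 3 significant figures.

k = Gd⁴/(8D³N_a) = (78.6×10³)(3.9⁴)/(8·27.0³·9) = 12.831 N/mm
U = ½kδ² = 0.5 × 12.831 × 22.3² = 3190.3 N·mm = 3.1903 J

3.19 J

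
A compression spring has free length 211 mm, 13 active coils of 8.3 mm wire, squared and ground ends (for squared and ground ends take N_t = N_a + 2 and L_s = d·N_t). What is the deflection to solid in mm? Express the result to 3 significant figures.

86.5 mm

N_t = 15; L_s = 8.3·15 = 124.5 mm
δ_solid = L₀ − L_s = 211 − 124.5 = 86.5 mm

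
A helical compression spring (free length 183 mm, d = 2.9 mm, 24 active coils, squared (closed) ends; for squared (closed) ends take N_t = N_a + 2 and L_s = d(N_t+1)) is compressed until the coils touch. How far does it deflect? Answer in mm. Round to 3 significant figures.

N_t = 26; L_s = 2.9·27 = 78.3 mm
δ_solid = L₀ − L_s = 183 − 78.3 = 104.7 mm

105 mm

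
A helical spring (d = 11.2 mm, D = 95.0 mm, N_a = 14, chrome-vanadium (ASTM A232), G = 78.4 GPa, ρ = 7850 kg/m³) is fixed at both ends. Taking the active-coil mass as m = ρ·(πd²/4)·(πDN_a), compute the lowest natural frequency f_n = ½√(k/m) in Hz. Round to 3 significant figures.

k = Gd⁴/(8D³N_a) = (78.4×10³)(11.2⁴)/(8·95.0³·14) = 12.847 N/mm = 12847 N/m
Wire length L = πDN_a = π·95.0·14 = 4178.3 mm
m = ρ·(πd²/4)·L = 7850 × 98.52×10⁻⁶ m² × 4.1783 m = 3.2314 kg
f_n = ½√(k/m) = 0.5·√(12847/3.2314) = 0.5·√(3975.6) = 31.526 Hz

31.5 Hz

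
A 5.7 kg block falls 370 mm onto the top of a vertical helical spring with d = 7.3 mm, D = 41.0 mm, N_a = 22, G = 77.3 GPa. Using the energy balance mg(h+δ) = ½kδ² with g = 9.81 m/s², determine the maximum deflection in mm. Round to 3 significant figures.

k = Gd⁴/(8D³N_a) = (77.3×10³)(7.3⁴)/(8·41.0³·22) = 18.097 N/mm
W = mg = 5.7 × 9.81 = 55.917 N
½kδ² − Wδ − Wh = 0 → δ = (W + √(W² + 2kWh))/k
δ = (55.917 + √(3126.7 + 748828))/18.097 = (55.917 + 867.15)/18.097 = 51.007 mm

51.0 mm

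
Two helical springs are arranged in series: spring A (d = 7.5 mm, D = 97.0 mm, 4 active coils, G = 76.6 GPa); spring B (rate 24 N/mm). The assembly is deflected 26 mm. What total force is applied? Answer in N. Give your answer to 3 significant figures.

160 N

k_A = Gd⁴/(8D³N_a) = (76.6×10³)(7.5⁴)/(8·97.0³·4) = 8.2987 N/mm
Series: 1/k_eq = 1/8.2987 + 1/24 = 0.16217; k_eq = 6.1664 N/mm
F = k_eq·δ = 6.1664·26 = 160.33 N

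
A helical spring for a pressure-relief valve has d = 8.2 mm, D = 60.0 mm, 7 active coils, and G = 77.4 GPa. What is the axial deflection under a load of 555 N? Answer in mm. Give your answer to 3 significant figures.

k = Gd⁴/(8D³N_a) = (77.4×10³)(8.2⁴)/(8·60.0³·7) = 28.93 N/mm
δ = F/k = 555 / 28.93 = 19.184 mm

19.2 mm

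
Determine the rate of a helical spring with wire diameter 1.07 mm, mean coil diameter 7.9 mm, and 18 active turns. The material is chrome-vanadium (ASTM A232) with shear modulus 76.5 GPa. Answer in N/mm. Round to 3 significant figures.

1.41 N/mm

k = Gd⁴/(8D³N_a) = (76.5×10³ × 1.07⁴) / (8 × 7.9³ × 18)
  = 100276 / 70997.6 = 1.4124 N/mm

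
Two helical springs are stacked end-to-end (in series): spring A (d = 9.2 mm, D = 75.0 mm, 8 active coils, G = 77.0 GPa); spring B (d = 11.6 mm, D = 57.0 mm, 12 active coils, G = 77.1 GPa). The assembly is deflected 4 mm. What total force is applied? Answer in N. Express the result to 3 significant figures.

64.8 N

k_A = Gd⁴/(8D³N_a) = (77.0×10³)(9.2⁴)/(8·75.0³·8) = 20.43 N/mm
k_B = Gd⁴/(8D³N_a) = (77.1×10³)(11.6⁴)/(8·57.0³·12) = 78.522 N/mm
Series: 1/k_eq = 1/20.43 + 1/78.522 = 0.061682; k_eq = 16.212 N/mm
F = k_eq·δ = 16.212·4 = 64.849 N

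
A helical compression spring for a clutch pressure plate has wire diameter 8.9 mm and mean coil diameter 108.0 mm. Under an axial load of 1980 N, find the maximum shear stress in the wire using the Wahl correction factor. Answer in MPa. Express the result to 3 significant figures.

Spring index C = D/d = 108.0/8.9 = 12.1348
K_W = (4C−1)/(4C−4) + 0.615/C = 47.539/44.539 + 0.0507 = 1.1180
τ₀ = 8FD/(πd³) = 8·1980·108.0/(π·8.9³) = 1.71072e+06/2214.7 = 772.43 MPa
τ_max = K·τ₀ = 1.1180 × 772.43 = 863.6 MPa

864 MPa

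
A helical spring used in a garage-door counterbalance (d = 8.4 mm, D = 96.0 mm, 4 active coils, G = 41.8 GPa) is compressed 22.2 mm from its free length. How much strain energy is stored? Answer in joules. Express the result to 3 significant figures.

k = Gd⁴/(8D³N_a) = (41.8×10³)(8.4⁴)/(8·96.0³·4) = 7.3507 N/mm
U = ½kδ² = 0.5 × 7.3507 × 22.2² = 1811.4 N·mm = 1.8114 J

1.81 J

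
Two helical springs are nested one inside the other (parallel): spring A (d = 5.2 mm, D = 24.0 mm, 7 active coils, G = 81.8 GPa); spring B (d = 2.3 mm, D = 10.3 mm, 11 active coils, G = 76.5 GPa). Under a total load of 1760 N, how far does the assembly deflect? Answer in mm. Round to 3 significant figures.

k_A = Gd⁴/(8D³N_a) = (81.8×10³)(5.2⁴)/(8·24.0³·7) = 77.258 N/mm
k_B = Gd⁴/(8D³N_a) = (76.5×10³)(2.3⁴)/(8·10.3³·11) = 22.263 N/mm
Parallel: k_eq = 77.258 + 22.263 = 99.521 N/mm
δ = F/k_eq = 1760/99.521 = 17.685 mm

17.7 mm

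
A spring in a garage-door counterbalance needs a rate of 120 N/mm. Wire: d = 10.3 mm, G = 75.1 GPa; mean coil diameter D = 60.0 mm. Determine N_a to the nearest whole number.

4

N_a = Gd⁴/(8D³k) = (75.1×10³ × 10.3⁴)/(8 × 60.0³ × 120)
    = 8.45257e+08 / 2.0736e+08 = 4.076 → 4 coils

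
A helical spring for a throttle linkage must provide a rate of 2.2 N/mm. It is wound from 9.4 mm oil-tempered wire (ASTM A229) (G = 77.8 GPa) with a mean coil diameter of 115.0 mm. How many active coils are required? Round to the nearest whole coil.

N_a = Gd⁴/(8D³k) = (77.8×10³ × 9.4⁴)/(8 × 115.0³ × 2.2)
    = 6.07423e+08 / 2.67674e+07 = 22.69 → 23 coils

23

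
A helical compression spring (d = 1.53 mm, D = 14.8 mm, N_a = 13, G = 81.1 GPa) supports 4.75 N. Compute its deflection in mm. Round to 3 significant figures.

k = Gd⁴/(8D³N_a) = (81.1×10³)(1.53⁴)/(8·14.8³·13) = 1.3182 N/mm
δ = F/k = 4.75 / 1.3182 = 3.6035 mm

3.60 mm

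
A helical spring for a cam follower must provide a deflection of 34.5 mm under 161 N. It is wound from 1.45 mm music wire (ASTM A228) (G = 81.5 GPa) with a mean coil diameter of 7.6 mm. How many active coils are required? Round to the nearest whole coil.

Required rate k = F/δ = 161/34.5 = 4.6667 N/mm
N_a = Gd⁴/(8D³k) = (81.5×10³ × 1.45⁴)/(8 × 7.6³ × 4.6667)
    = 360271 / 16388.4 = 21.98 → 22 coils

22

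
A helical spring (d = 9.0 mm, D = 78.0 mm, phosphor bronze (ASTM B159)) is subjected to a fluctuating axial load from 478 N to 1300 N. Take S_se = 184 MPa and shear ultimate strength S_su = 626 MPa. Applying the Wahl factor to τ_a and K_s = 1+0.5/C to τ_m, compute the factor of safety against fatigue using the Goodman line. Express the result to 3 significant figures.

C = D/d = 78.0/9.0 = 8.6667; K_W = (4C−1)/(4C−4)+0.615/C = 1.1688; K_s = 1+0.5/C = 1.0577
F_a = (F_max−F_min)/2 = 411 N; F_m = (F_max+F_min)/2 = 889 N
τ_a = K_W·8F_aD/(πd³) = 1.1688 × 111.98 = 130.88 MPa
τ_m = K_s·8F_mD/(πd³) = 1.0577 × 242.22 = 256.19 MPa
Goodman: 1/n_f = τ_a/S_se + τ_m/S_su = 130.88/184 + 256.19/626 = 0.71132 + 0.40925 = 1.1206
n_f = 1/1.1206 = 0.8924

0.892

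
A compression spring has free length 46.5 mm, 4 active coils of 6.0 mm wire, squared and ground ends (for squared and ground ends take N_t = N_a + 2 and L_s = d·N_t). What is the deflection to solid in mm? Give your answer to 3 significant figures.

N_t = 6; L_s = 6.0·6 = 36 mm
δ_solid = L₀ − L_s = 46.5 − 36 = 10.5 mm

10.5 mm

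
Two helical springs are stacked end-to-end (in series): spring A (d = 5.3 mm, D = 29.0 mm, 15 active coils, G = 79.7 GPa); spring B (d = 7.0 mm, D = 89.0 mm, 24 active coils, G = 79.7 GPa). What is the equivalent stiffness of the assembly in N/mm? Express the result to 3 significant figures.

k_A = Gd⁴/(8D³N_a) = (79.7×10³)(5.3⁴)/(8·29.0³·15) = 21.488 N/mm
k_B = Gd⁴/(8D³N_a) = (79.7×10³)(7.0⁴)/(8·89.0³·24) = 1.4138 N/mm
Series: 1/k_eq = 1/21.488 + 1/1.4138 = 0.75387; k_eq = 1.3265 N/mm

1.33 N/mm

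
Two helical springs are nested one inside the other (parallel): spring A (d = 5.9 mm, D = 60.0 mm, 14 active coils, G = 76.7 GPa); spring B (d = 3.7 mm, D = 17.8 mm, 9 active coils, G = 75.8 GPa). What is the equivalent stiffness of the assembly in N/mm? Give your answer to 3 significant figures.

38.8 N/mm

k_A = Gd⁴/(8D³N_a) = (76.7×10³)(5.9⁴)/(8·60.0³·14) = 3.8418 N/mm
k_B = Gd⁴/(8D³N_a) = (75.8×10³)(3.7⁴)/(8·17.8³·9) = 34.985 N/mm
Parallel: k_eq = 3.8418 + 34.985 = 38.827 N/mm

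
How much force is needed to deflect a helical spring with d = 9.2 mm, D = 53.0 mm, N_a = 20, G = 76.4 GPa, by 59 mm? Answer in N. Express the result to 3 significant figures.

1360 N

k = Gd⁴/(8D³N_a) = (76.4×10³)(9.2⁴)/(8·53.0³·20) = 22.977 N/mm
F = k·δ = 22.977 × 59 = 1355.7 N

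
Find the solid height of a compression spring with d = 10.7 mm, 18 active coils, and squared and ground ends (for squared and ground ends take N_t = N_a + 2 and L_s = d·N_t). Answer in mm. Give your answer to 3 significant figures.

squared and ground ends: N_t = N_a + 2 = 18 + 2 = 20
L_s = d·N_t = 10.7 × 20 = 214 mm

214 mm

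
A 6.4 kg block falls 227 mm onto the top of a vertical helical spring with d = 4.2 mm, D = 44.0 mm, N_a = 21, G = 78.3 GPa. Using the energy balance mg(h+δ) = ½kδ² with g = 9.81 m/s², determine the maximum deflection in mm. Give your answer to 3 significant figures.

k = Gd⁴/(8D³N_a) = (78.3×10³)(4.2⁴)/(8·44.0³·21) = 1.7025 N/mm
W = mg = 6.4 × 9.81 = 62.784 N
½kδ² − Wδ − Wh = 0 → δ = (W + √(W² + 2kWh))/k
δ = (62.784 + √(3941.8 + 48528.5))/1.7025 = (62.784 + 229.06)/1.7025 = 171.42 mm

171 mm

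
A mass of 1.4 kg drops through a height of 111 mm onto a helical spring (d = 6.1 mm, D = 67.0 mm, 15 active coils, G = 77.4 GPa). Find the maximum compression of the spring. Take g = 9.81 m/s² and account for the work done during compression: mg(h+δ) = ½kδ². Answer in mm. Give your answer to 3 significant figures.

37.0 mm

k = Gd⁴/(8D³N_a) = (77.4×10³)(6.1⁴)/(8·67.0³·15) = 2.9693 N/mm
W = mg = 1.4 × 9.81 = 13.734 N
½kδ² − Wδ − Wh = 0 → δ = (W + √(W² + 2kWh))/k
δ = (13.734 + √(188.62 + 9053.25))/2.9693 = (13.734 + 96.135)/2.9693 = 37.001 mm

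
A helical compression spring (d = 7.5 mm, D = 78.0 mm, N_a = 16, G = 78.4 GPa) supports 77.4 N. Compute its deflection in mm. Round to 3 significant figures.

k = Gd⁴/(8D³N_a) = (78.4×10³)(7.5⁴)/(8·78.0³·16) = 4.0838 N/mm
δ = F/k = 77.4 / 4.0838 = 18.953 mm

19.0 mm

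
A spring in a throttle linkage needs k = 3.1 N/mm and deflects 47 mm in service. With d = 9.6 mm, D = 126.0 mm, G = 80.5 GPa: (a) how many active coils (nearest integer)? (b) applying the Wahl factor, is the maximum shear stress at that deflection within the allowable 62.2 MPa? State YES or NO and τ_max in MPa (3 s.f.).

(a) 14 coils; (b) YES, τ_max = 57.7 MPa

N_a = Gd⁴/(8D³k) = (80.5×10³)(9.6⁴)/(8·126.0³·3.1) = 13.78 → N_a = 14
Actual rate k = Gd⁴/(8D³·14) = 3.0518 N/mm
Working load F = kδ = 3.0518·47 = 143.43 N
C = 126.0/9.6 = 13.1250; K_W = (4C−1)/(4C−4)+0.615/C = 1.1087
τ_max = K_W·8FD/(πd³) = 1.1087·52.017 = 57.672 MPa
τ_max ≤ 62.2 MPa → acceptable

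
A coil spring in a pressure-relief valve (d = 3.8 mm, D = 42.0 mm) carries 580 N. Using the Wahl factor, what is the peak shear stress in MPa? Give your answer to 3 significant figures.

1280 MPa

Spring index C = D/d = 42.0/3.8 = 11.0526
K_W = (4C−1)/(4C−4) + 0.615/C = 43.211/40.211 + 0.0556 = 1.1303
τ₀ = 8FD/(πd³) = 8·580·42.0/(π·3.8³) = 194880/172.39 = 1130.5 MPa
τ_max = K·τ₀ = 1.1303 × 1130.5 = 1277.7 MPa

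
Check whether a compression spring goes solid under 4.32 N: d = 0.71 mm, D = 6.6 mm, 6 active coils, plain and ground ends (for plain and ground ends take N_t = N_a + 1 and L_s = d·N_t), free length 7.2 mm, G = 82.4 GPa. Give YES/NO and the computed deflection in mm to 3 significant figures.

k = Gd⁴/(8D³N_a) = (82.4×10³)(0.71⁴)/(8·6.6³·6) = 1.5174 N/mm
N_t = 7; L_s = 0.71·7 = 4.97 mm; δ_solid = L₀ − L_s = 7.2 − 4.97 = 2.23 mm
δ = F/k = 4.32/1.5174 = 2.8471 mm
δ ≥ δ_solid → spring goes solid

YES, δ = 2.85 mm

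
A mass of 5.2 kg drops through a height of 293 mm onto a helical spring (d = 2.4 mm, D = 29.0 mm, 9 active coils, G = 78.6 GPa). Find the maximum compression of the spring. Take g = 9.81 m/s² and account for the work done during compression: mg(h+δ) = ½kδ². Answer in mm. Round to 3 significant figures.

180 mm

k = Gd⁴/(8D³N_a) = (78.6×10³)(2.4⁴)/(8·29.0³·9) = 1.485 N/mm
W = mg = 5.2 × 9.81 = 51.012 N
½kδ² − Wδ − Wh = 0 → δ = (W + √(W² + 2kWh))/k
δ = (51.012 + √(2602.2 + 44392.6))/1.485 = (51.012 + 216.78)/1.485 = 180.33 mm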